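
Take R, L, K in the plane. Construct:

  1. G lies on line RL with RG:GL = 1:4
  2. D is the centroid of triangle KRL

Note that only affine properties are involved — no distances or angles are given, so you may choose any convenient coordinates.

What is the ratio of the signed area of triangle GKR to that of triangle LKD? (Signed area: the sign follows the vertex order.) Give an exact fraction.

Set R = (0, 0), L = (1, 0), K = (0, 1); any affine frame gives the same invariant.
1. G lies on line RL with RG:GL = 1:4 ⇒ G = (1/5, 0)
2. D is the centroid of triangle KRL ⇒ D = (1/3, 1/3)
2·[GKR] = 1/5, 2·[LKD] = 1/3
[GKR]:[LKD] = 1/5:1/3 = 3/5

[GKR]:[LKD] = 3/5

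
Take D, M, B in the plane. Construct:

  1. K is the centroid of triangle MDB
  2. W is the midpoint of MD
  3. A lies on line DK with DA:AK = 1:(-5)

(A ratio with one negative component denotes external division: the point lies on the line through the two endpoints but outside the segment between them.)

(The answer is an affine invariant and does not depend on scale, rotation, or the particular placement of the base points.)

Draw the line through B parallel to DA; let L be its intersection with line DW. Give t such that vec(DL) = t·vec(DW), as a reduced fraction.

Choose coordinates D = (0, 0), M = (1, 0), B = (0, 1).
1. K is the centroid of triangle MDB ⇒ K = (1/3, 1/3)
2. W is the midpoint of MD ⇒ W = (1/2, 0)
3. A lies on line DK with DA:AK = 1:(-5) ⇒ A = (-1/12, -1/12)
through B parallel to DA: direction (-1/12, -1/12); meets DW at L = (-1, 0)
L = D + t·(W−D) with t = -2

t = -2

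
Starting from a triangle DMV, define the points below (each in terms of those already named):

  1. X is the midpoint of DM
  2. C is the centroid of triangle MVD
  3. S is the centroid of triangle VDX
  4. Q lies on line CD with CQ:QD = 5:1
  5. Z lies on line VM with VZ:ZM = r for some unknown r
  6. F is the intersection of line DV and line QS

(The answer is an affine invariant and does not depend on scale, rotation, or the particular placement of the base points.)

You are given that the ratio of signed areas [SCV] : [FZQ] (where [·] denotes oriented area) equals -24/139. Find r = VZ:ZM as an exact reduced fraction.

Choose coordinates D = (0, 0), M = (1, 0), V = (0, 1).
1. X is the midpoint of DM ⇒ X = (1/2, 0)
2. C is the centroid of triangle MVD ⇒ C = (1/3, 1/3)
3. S is the centroid of triangle VDX ⇒ S = (1/6, 1/3)
4. Q lies on line CD with CQ:QD = 5:1 ⇒ Q = (1/18, 1/18)
5. With VZ:ZM = r, write λ = r/(r+1) so Z = V + λ·(M−V); Z is affine-linear in λ
6. F is the intersection of line DV and line QS ⇒ F = (0, -1/12)
Every point depending on Z is an affine combination of Z and λ-independent points, so each such coordinate is linear in λ; the λ² term in each signed area is a multiple of (M−V)×(M−V) = 0, so 2·[SCV] and 2·[FZQ] are each linear in λ. Evaluating at λ=0 and λ=1:
  2·[SCV] = 1/9,   2·[FZQ] = 7/36·λ − 13/216
So [SCV]:[FZQ] = (1/9) / (7/36·λ − 13/216). Setting this equal to -24/139:
  1/9 = -24/139·(7/36·λ − 13/216)  ⇒  λ = -3
Then r = λ/(1−λ) = (-3)/(4) = -3/4. Check: with r = -3/4, Z = (-3, 4) and [SCV]:[FZQ] = -24/139 as required.

r = -3/4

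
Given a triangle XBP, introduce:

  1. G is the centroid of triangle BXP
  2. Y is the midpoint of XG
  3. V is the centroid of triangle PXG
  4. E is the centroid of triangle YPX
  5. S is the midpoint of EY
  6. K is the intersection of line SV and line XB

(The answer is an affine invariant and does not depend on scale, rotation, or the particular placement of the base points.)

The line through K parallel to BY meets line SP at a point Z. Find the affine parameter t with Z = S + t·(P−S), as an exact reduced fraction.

Assign X = (0, 0), B = (1, 0), P = (0, 1) — the answer is frame-independent, so this choice is without loss of generality.
1. G is the centroid of triangle BXP ⇒ G = (1/3, 1/3)
2. Y is the midpoint of XG ⇒ Y = (1/6, 1/6)
3. V is the centroid of triangle PXG ⇒ V = (1/9, 4/9)
4. E is the centroid of triangle YPX ⇒ E = (1/18, 7/18)
5. S is the midpoint of EY ⇒ S = (1/9, 5/18)
6. K is the intersection of line SV and line XB ⇒ K = (1/9, 0)
through K parallel to BY: direction (-5/6, 1/6); meets SP at Z = (88/567, -5/567)
Z = S + t·(P−S) with t = -25/63

t = -25/63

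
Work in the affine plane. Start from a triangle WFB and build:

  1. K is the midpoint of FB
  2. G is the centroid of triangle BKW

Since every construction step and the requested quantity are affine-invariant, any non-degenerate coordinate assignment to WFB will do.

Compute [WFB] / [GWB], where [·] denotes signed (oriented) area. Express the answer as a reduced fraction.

Choose coordinates W = (0, 0), F = (1, 0), B = (0, 1).
1. K is the midpoint of FB ⇒ K = (1/2, 1/2)
2. G is the centroid of triangle BKW ⇒ G = (1/6, 1/2)
2·[WFB] = 1, 2·[GWB] = -1/6
[WFB]:[GWB] = 1:-1/6 = -6

[WFB]:[GWB] = -6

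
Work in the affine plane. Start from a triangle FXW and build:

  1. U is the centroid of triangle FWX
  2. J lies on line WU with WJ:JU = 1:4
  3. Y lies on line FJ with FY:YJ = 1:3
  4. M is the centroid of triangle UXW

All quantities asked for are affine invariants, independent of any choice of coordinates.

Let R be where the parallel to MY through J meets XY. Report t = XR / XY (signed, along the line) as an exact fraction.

Set F = (0, 0), X = (1, 0), W = (0, 1); any affine frame gives the same invariant.
1. U is the centroid of triangle FWX ⇒ U = (1/3, 1/3)
2. J lies on line WU with WJ:JU = 1:4 ⇒ J = (1/15, 13/15)
3. Y lies on line FJ with FY:YJ = 1:3 ⇒ Y = (1/60, 13/60)
4. M is the centroid of triangle UXW ⇒ M = (4/9, 4/9)
through J parallel to MY: direction (-77/180, -41/180); meets XY at R = (-185/228, 91/228)
R = X + t·(Y−X) with t = 35/19

t = 35/19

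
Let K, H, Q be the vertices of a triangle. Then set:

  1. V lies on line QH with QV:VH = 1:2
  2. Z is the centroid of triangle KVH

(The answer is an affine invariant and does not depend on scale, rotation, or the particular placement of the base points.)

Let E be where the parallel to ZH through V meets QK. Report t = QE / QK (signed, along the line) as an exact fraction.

Choose coordinates K = (0, 0), H = (1, 0), Q = (0, 1).
1. V lies on line QH with QV:VH = 1:2 ⇒ V = (1/3, 2/3)
2. Z is the centroid of triangle KVH ⇒ Z = (4/9, 2/9)
through V parallel to ZH: direction (5/9, -2/9); meets QK at E = (0, 4/5)
E = Q + t·(K−Q) with t = 1/5

t = 1/5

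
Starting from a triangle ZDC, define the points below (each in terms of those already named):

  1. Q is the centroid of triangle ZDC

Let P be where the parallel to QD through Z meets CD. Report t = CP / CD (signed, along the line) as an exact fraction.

t = 2

Assign Z = (0, 0), D = (1, 0), C = (0, 1) — the answer is frame-independent, so this choice is without loss of generality.
1. Q is the centroid of triangle ZDC ⇒ Q = (1/3, 1/3)
through Z parallel to QD: direction (2/3, -1/3); meets CD at P = (2, -1)
P = C + t·(D−C) with t = 2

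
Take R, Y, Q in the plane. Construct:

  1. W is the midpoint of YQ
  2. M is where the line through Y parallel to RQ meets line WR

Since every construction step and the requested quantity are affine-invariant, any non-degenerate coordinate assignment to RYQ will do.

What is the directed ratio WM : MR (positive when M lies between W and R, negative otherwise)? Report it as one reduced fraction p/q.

WM:MR = -1/2

Work in coordinates with R = (0, 0), Y = (1, 0), Q = (0, 1).
1. W is the midpoint of YQ ⇒ W = (1/2, 1/2)
2. M is where the line through Y parallel to RQ meets line WR ⇒ M = (1, 1)
M = W + t·(R−W) with t = -1, so WM:MR = t:(1−t) = -1:2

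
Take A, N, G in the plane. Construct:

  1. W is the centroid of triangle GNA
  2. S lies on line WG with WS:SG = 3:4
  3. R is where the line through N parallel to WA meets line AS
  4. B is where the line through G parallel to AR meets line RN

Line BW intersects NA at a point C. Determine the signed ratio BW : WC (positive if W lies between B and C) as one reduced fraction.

Assign A = (0, 0), N = (1, 0), G = (0, 1) — the answer is frame-independent, so this choice is without loss of generality.
1. W is the centroid of triangle GNA ⇒ W = (1/3, 1/3)
2. S lies on line WG with WS:SG = 3:4 ⇒ S = (4/21, 13/21)
3. R is where the line through N parallel to WA meets line AS ⇒ R = (-4/9, -13/9)
4. B is where the line through G parallel to AR meets line RN ⇒ B = (-8/9, -17/9)
line BW meets NA at C = (3/20, 0)
W = B + t·(C−B) with t = 20/17, so BW:WC = 20/17:-3/17

BW:WC = -20/3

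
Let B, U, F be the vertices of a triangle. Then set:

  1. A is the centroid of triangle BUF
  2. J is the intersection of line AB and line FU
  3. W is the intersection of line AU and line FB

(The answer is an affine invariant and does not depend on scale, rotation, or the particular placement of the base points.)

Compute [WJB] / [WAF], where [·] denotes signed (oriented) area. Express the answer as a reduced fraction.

Assign B = (0, 0), U = (1, 0), F = (0, 1) — the answer is frame-independent, so this choice is without loss of generality.
1. A is the centroid of triangle BUF ⇒ A = (1/3, 1/3)
2. J is the intersection of line AB and line FU ⇒ J = (1/2, 1/2)
3. W is the intersection of line AU and line FB ⇒ W = (0, 1/2)
2·[WJB] = -1/4, 2·[WAF] = 1/6
[WJB]:[WAF] = -1/4:1/6 = -3/2

[WJB]:[WAF] = -3/2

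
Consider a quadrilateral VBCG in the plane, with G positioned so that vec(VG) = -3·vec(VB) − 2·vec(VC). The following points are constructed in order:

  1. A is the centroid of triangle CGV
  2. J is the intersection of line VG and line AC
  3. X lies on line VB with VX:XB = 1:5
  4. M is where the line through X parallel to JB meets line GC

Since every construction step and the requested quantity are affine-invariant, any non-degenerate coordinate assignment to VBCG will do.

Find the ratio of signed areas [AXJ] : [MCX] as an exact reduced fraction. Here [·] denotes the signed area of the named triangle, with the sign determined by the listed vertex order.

Work in coordinates with V = (0, 0), B = (1, 0), C = (0, 1), G = (-3, -2).
1. A is the centroid of triangle CGV ⇒ A = (-1, -1/3)
2. J is the intersection of line VG and line AC ⇒ J = (-3/2, -1)
3. X lies on line VB with VX:XB = 1:5 ⇒ X = (1/6, 0)
4. M is where the line through X parallel to JB meets line GC ⇒ M = (-16/9, -7/9)
2·[AXJ] = -11/18, 2·[MCX] = -56/27
[AXJ]:[MCX] = -11/18:-56/27 = 33/112

[AXJ]:[MCX] = 33/112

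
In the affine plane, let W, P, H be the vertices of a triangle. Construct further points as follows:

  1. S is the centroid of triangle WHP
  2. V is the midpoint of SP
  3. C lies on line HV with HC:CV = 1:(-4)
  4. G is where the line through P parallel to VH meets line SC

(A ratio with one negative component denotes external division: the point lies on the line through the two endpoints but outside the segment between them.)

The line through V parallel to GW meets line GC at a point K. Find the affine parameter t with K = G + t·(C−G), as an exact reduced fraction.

Assign W = (0, 0), P = (1, 0), H = (0, 1) — the answer is frame-independent, so this choice is without loss of generality.
1. S is the centroid of triangle WHP ⇒ S = (1/3, 1/3)
2. V is the midpoint of SP ⇒ V = (2/3, 1/6)
3. C lies on line HV with HC:CV = 1:(-4) ⇒ C = (-2/9, 23/18)
4. G is where the line through P parallel to VH meets line SC ⇒ G = (-7/9, 20/9)
through V parallel to GW: direction (7/9, -20/9); meets GC at K = (82/81, -133/162)
K = G + t·(C−G) with t = 29/9

t = 29/9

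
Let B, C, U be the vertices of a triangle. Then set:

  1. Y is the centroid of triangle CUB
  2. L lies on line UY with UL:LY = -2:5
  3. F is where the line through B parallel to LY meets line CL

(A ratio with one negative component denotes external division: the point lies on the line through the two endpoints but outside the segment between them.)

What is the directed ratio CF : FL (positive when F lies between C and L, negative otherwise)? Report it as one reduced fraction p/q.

CF:FL = -2

Set B = (0, 0), C = (1, 0), U = (0, 1); any affine frame gives the same invariant.
1. Y is the centroid of triangle CUB ⇒ Y = (1/3, 1/3)
2. L lies on line UY with UL:LY = -2:5 ⇒ L = (-2/9, 13/9)
3. F is where the line through B parallel to LY meets line CL ⇒ F = (-13/9, 26/9)
F = C + t·(L−C) with t = 2, so CF:FL = t:(1−t) = 2:-1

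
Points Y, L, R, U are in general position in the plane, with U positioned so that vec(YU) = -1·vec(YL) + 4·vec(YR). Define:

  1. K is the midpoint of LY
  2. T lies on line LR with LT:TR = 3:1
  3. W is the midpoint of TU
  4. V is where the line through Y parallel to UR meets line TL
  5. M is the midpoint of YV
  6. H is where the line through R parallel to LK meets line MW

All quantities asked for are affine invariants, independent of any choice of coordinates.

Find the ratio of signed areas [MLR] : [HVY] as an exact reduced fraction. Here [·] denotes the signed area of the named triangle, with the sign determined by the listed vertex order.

Set Y = (0, 0), L = (1, 0), R = (0, 1), U = (-1, 4); any affine frame gives the same invariant.
1. K is the midpoint of LY ⇒ K = (1/2, 0)
2. T lies on line LR with LT:TR = 3:1 ⇒ T = (1/4, 3/4)
3. W is the midpoint of TU ⇒ W = (-3/8, 19/8)
4. V is where the line through Y parallel to UR meets line TL ⇒ V = (-1/2, 3/2)
5. M is the midpoint of YV ⇒ M = (-1/4, 3/4)
6. H is where the line through R parallel to LK meets line MW ⇒ H = (-7/26, 1)
2·[MLR] = 1/2, 2·[HVY] = 5/52
[MLR]:[HVY] = 1/2:5/52 = 26/5

[MLR]:[HVY] = 26/5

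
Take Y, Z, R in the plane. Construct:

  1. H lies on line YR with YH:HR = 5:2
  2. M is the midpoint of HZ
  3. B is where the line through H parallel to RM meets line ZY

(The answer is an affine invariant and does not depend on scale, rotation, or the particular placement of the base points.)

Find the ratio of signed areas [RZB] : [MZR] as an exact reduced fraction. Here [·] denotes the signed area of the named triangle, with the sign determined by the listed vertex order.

[RZB]:[MZR] = -28/9

Choose coordinates Y = (0, 0), Z = (1, 0), R = (0, 1).
1. H lies on line YR with YH:HR = 5:2 ⇒ H = (0, 5/7)
2. M is the midpoint of HZ ⇒ M = (1/2, 5/14)
3. B is where the line through H parallel to RM meets line ZY ⇒ B = (5/9, 0)
2·[RZB] = -4/9, 2·[MZR] = 1/7
[RZB]:[MZR] = -4/9:1/7 = -28/9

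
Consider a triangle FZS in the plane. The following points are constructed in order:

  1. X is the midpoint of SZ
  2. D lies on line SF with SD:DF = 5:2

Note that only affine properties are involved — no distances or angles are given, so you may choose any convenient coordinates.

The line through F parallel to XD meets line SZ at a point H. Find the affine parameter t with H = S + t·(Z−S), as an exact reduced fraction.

t = 7/10

Assign F = (0, 0), Z = (1, 0), S = (0, 1) — the answer is frame-independent, so this choice is without loss of generality.
1. X is the midpoint of SZ ⇒ X = (1/2, 1/2)
2. D lies on line SF with SD:DF = 5:2 ⇒ D = (0, 2/7)
through F parallel to XD: direction (-1/2, -3/14); meets SZ at H = (7/10, 3/10)
H = S + t·(Z−S) with t = 7/10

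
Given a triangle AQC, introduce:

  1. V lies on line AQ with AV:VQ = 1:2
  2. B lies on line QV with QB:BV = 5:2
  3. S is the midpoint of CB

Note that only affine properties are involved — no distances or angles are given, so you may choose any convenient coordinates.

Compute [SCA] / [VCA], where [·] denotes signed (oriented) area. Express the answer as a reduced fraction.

Assign A = (0, 0), Q = (1, 0), C = (0, 1) — the answer is frame-independent, so this choice is without loss of generality.
1. V lies on line AQ with AV:VQ = 1:2 ⇒ V = (1/3, 0)
2. B lies on line QV with QB:BV = 5:2 ⇒ B = (11/21, 0)
3. S is the midpoint of CB ⇒ S = (11/42, 1/2)
2·[SCA] = 11/42, 2·[VCA] = 1/3
[SCA]:[VCA] = 11/42:1/3 = 11/14

[SCA]:[VCA] = 11/14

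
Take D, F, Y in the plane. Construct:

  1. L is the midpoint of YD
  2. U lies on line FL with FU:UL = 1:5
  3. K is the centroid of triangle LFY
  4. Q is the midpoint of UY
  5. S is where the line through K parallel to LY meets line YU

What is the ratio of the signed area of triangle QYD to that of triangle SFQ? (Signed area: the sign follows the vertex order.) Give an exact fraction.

Choose coordinates D = (0, 0), F = (1, 0), Y = (0, 1).
1. L is the midpoint of YD ⇒ L = (0, 1/2)
2. U lies on line FL with FU:UL = 1:5 ⇒ U = (5/6, 1/12)
3. K is the centroid of triangle LFY ⇒ K = (1/3, 1/2)
4. Q is the midpoint of UY ⇒ Q = (5/12, 13/24)
5. S is where the line through K parallel to LY meets line YU ⇒ S = (1/3, 19/30)
2·[QYD] = 5/12, 2·[SFQ] = -1/120
[QYD]:[SFQ] = 5/12:-1/120 = -50

[QYD]:[SFQ] = -50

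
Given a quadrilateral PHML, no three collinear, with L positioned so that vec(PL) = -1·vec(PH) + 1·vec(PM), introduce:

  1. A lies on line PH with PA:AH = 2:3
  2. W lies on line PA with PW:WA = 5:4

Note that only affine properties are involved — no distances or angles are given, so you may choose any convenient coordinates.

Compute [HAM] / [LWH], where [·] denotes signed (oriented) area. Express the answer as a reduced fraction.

[HAM]:[LWH] = -27/35

Assign P = (0, 0), H = (1, 0), M = (0, 1), L = (-1, 1) — the answer is frame-independent, so this choice is without loss of generality.
1. A lies on line PH with PA:AH = 2:3 ⇒ A = (2/5, 0)
2. W lies on line PA with PW:WA = 5:4 ⇒ W = (2/9, 0)
2·[HAM] = -3/5, 2·[LWH] = 7/9
[HAM]:[LWH] = -3/5:7/9 = -27/35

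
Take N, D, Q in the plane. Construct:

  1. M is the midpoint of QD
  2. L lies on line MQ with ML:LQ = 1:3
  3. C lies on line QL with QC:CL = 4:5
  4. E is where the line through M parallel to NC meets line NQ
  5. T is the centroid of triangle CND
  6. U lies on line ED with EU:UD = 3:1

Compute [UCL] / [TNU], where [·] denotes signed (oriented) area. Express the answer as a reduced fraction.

Choose coordinates N = (0, 0), D = (1, 0), Q = (0, 1).
1. M is the midpoint of QD ⇒ M = (1/2, 1/2)
2. L lies on line MQ with ML:LQ = 1:3 ⇒ L = (3/8, 5/8)
3. C lies on line QL with QC:CL = 4:5 ⇒ C = (1/6, 5/6)
4. E is where the line through M parallel to NC meets line NQ ⇒ E = (0, -2)
5. T is the centroid of triangle CND ⇒ T = (7/18, 5/18)
6. U lies on line ED with EU:UD = 3:1 ⇒ U = (3/4, -1/2)
2·[UCL] = -5/32, 2·[TNU] = 29/72
[UCL]:[TNU] = -5/32:29/72 = -45/116

[UCL]:[TNU] = -45/116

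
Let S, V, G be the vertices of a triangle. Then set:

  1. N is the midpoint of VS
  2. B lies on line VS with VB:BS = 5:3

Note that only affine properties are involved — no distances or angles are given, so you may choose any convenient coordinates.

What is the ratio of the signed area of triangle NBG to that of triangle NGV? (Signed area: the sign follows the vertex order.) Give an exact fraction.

Assign S = (0, 0), V = (1, 0), G = (0, 1) — the answer is frame-independent, so this choice is without loss of generality.
1. N is the midpoint of VS ⇒ N = (1/2, 0)
2. B lies on line VS with VB:BS = 5:3 ⇒ B = (3/8, 0)
2·[NBG] = -1/8, 2·[NGV] = -1/2
[NBG]:[NGV] = -1/8:-1/2 = 1/4

[NBG]:[NGV] = 1/4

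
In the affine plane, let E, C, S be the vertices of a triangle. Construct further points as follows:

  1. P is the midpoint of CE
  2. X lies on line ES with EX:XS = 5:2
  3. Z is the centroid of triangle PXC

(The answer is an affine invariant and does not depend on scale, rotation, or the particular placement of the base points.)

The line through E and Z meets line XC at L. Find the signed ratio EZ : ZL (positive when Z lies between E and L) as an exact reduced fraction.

EZ:ZL = 5

Set E = (0, 0), C = (1, 0), S = (0, 1); any affine frame gives the same invariant.
1. P is the midpoint of CE ⇒ P = (1/2, 0)
2. X lies on line ES with EX:XS = 5:2 ⇒ X = (0, 5/7)
3. Z is the centroid of triangle PXC ⇒ Z = (1/2, 5/21)
line EZ meets XC at L = (3/5, 2/7)
Z = E + t·(L−E) with t = 5/6, so EZ:ZL = 5/6:1/6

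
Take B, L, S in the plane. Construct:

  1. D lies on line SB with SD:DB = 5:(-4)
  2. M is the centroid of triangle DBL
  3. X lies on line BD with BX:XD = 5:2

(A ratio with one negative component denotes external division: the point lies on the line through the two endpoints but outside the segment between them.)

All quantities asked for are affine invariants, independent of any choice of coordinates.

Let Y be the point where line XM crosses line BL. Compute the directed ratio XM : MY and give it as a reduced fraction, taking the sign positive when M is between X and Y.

Choose coordinates B = (0, 0), L = (1, 0), S = (0, 1).
1. D lies on line SB with SD:DB = 5:(-4) ⇒ D = (0, -4)
2. M is the centroid of triangle DBL ⇒ M = (1/3, -4/3)
3. X lies on line BD with BX:XD = 5:2 ⇒ X = (0, -20/7)
line XM meets BL at Y = (5/8, 0)
M = X + t·(Y−X) with t = 8/15, so XM:MY = 8/15:7/15

XM:MY = 8/7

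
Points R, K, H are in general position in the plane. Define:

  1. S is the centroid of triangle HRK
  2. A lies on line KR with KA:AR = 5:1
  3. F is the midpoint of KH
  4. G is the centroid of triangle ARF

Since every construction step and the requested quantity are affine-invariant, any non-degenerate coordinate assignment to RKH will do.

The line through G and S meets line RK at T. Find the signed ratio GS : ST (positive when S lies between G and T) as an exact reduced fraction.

Work in coordinates with R = (0, 0), K = (1, 0), H = (0, 1).
1. S is the centroid of triangle HRK ⇒ S = (1/3, 1/3)
2. A lies on line KR with KA:AR = 5:1 ⇒ A = (1/6, 0)
3. F is the midpoint of KH ⇒ F = (1/2, 1/2)
4. G is the centroid of triangle ARF ⇒ G = (2/9, 1/6)
line GS meets RK at T = (1/9, 0)
S = G + t·(T−G) with t = -1, so GS:ST = -1:2

GS:ST = -1/2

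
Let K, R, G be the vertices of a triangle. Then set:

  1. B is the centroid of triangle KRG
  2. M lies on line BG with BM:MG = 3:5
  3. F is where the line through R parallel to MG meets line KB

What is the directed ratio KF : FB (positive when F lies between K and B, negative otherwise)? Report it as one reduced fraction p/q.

Assign K = (0, 0), R = (1, 0), G = (0, 1) — the answer is frame-independent, so this choice is without loss of generality.
1. B is the centroid of triangle KRG ⇒ B = (1/3, 1/3)
2. M lies on line BG with BM:MG = 3:5 ⇒ M = (5/24, 7/12)
3. F is where the line through R parallel to MG meets line KB ⇒ F = (2/3, 2/3)
F = K + t·(B−K) with t = 2, so KF:FB = t:(1−t) = 2:-1

KF:FB = -2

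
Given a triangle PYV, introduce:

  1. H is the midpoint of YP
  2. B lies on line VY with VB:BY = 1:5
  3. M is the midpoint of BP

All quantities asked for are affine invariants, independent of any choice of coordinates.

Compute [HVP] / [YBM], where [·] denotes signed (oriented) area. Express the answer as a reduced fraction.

Work in coordinates with P = (0, 0), Y = (1, 0), V = (0, 1).
1. H is the midpoint of YP ⇒ H = (1/2, 0)
2. B lies on line VY with VB:BY = 1:5 ⇒ B = (1/6, 5/6)
3. M is the midpoint of BP ⇒ M = (1/12, 5/12)
2·[HVP] = 1/2, 2·[YBM] = 5/12
[HVP]:[YBM] = 1/2:5/12 = 6/5

[HVP]:[YBM] = 6/5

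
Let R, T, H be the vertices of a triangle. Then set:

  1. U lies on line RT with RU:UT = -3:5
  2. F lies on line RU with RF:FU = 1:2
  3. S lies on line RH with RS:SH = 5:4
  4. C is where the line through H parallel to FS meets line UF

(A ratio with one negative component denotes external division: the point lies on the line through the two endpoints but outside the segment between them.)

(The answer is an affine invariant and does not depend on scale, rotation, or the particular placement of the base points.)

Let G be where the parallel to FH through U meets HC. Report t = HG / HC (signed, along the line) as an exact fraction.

Work in coordinates with R = (0, 0), T = (1, 0), H = (0, 1).
1. U lies on line RT with RU:UT = -3:5 ⇒ U = (-3/2, 0)
2. F lies on line RU with RF:FU = 1:2 ⇒ F = (-1/2, 0)
3. S lies on line RH with RS:SH = 5:4 ⇒ S = (0, 5/9)
4. C is where the line through H parallel to FS meets line UF ⇒ C = (-9/10, 0)
through U parallel to FH: direction (1/2, 1); meets HC at G = (-9/4, -3/2)
G = H + t·(C−H) with t = 5/2

t = 5/2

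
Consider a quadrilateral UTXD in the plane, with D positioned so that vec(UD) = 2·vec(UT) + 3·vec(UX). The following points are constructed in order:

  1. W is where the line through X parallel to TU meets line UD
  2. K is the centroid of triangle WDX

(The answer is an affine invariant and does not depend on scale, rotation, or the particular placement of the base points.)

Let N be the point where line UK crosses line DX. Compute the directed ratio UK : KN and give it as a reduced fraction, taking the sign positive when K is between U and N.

UK:KN = 7/2

Assign U = (0, 0), T = (1, 0), X = (0, 1), D = (2, 3) — the answer is frame-independent, so this choice is without loss of generality.
1. W is where the line through X parallel to TU meets line UD ⇒ W = (2/3, 1)
2. K is the centroid of triangle WDX ⇒ K = (8/9, 5/3)
line UK meets DX at N = (8/7, 15/7)
K = U + t·(N−U) with t = 7/9, so UK:KN = 7/9:2/9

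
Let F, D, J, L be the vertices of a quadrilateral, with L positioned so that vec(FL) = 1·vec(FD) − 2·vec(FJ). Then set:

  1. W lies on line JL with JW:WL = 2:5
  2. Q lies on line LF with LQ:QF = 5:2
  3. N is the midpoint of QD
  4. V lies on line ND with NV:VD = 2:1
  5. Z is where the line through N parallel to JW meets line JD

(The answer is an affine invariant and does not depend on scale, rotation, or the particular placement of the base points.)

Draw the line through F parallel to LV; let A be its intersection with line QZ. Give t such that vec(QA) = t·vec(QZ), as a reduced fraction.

Assign F = (0, 0), D = (1, 0), J = (0, 1), L = (1, -2) — the answer is frame-independent, so this choice is without loss of generality.
1. W lies on line JL with JW:WL = 2:5 ⇒ W = (2/7, 1/7)
2. Q lies on line LF with LQ:QF = 5:2 ⇒ Q = (2/7, -4/7)
3. N is the midpoint of QD ⇒ N = (9/14, -2/7)
4. V lies on line ND with NV:VD = 2:1 ⇒ V = (37/42, -2/21)
5. Z is where the line through N parallel to JW meets line JD ⇒ Z = (9/28, 19/28)
through F parallel to LV: direction (-5/42, 40/21); meets QZ at A = (74/357, -1184/357)
A = Q + t·(Z−Q) with t = -112/51

t = -112/51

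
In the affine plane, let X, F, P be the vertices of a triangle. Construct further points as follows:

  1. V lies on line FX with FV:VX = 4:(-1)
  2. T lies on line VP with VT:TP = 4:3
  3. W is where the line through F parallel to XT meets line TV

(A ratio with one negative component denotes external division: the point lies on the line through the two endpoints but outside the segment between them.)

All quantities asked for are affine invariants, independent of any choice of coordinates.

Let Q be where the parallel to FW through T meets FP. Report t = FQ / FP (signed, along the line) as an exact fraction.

t = 4/3

Choose coordinates X = (0, 0), F = (1, 0), P = (0, 1).
1. V lies on line FX with FV:VX = 4:(-1) ⇒ V = (-1/3, 0)
2. T lies on line VP with VT:TP = 4:3 ⇒ T = (-1/7, 4/7)
3. W is where the line through F parallel to XT meets line TV ⇒ W = (3/7, 16/7)
through T parallel to FW: direction (-4/7, 16/7); meets FP at Q = (-1/3, 4/3)
Q = F + t·(P−F) with t = 4/3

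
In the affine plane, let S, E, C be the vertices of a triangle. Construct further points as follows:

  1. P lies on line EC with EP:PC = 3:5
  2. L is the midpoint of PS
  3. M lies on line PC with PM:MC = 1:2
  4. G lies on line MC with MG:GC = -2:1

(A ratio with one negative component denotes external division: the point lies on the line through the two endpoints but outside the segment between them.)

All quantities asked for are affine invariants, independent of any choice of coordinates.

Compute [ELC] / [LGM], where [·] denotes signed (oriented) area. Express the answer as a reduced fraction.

[ELC]:[LGM] = 6/5

Choose coordinates S = (0, 0), E = (1, 0), C = (0, 1).
1. P lies on line EC with EP:PC = 3:5 ⇒ P = (5/8, 3/8)
2. L is the midpoint of PS ⇒ L = (5/16, 3/16)
3. M lies on line PC with PM:MC = 1:2 ⇒ M = (5/12, 7/12)
4. G lies on line MC with MG:GC = -2:1 ⇒ G = (-5/12, 17/12)
2·[ELC] = -1/2, 2·[LGM] = -5/12
[ELC]:[LGM] = -1/2:-5/12 = 6/5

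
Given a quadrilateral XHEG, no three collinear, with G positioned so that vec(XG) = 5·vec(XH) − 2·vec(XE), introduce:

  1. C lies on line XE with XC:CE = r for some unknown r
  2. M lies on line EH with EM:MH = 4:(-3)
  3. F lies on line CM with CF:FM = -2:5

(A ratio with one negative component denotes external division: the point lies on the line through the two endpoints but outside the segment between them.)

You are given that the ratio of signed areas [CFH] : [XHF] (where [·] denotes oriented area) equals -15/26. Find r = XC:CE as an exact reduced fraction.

Choose coordinates X = (0, 0), H = (1, 0), E = (0, 1), G = (5, -2).
1. With XC:CE = r, write λ = r/(r+1) so C = X + λ·(E−X); C is affine-linear in λ
2. M lies on line EH with EM:MH = 4:(-3) ⇒ M = (4, -3)
3. F lies on line CM with CF:FM = -2:5 ⇒ F is an affine combination of earlier points and hence also affine-linear in λ
Every point depending on C is an affine combination of C and λ-independent points, so each such coordinate is linear in λ; the λ² term in each signed area is a multiple of (E−X)×(E−X) = 0, so 2·[CFH] and 2·[XHF] are each linear in λ. Evaluating at λ=0 and λ=1:
  2·[CFH] = 2·λ − 2,   2·[XHF] = 5/3·λ + 2
So [CFH]:[XHF] = (2·λ − 2) / (5/3·λ + 2). Setting this equal to -15/26:
  2·λ − 2 = -15/26·(5/3·λ + 2)  ⇒  λ = 2/7
Then r = λ/(1−λ) = (2/7)/(5/7) = 2/5. Check: with r = 2/5, C = (0, 2/7) and [CFH]:[XHF] = -15/26 as required.

r = 2/5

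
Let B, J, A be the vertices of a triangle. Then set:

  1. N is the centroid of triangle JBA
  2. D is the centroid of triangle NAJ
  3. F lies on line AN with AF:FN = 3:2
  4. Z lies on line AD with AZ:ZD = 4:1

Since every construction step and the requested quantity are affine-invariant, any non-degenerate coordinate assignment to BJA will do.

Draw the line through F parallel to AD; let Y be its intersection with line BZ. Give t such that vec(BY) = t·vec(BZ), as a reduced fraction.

Work in coordinates with B = (0, 0), J = (1, 0), A = (0, 1).
1. N is the centroid of triangle JBA ⇒ N = (1/3, 1/3)
2. D is the centroid of triangle NAJ ⇒ D = (4/9, 4/9)
3. F lies on line AN with AF:FN = 3:2 ⇒ F = (1/5, 3/5)
4. Z lies on line AD with AZ:ZD = 4:1 ⇒ Z = (16/45, 5/9)
through F parallel to AD: direction (4/9, -5/9); meets BZ at Y = (68/225, 17/36)
Y = B + t·(Z−B) with t = 17/20

t = 17/20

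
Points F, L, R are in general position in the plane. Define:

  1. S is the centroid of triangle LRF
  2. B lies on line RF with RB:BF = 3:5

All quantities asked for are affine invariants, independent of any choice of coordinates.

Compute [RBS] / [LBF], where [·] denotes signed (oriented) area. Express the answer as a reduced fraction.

Set F = (0, 0), L = (1, 0), R = (0, 1); any affine frame gives the same invariant.
1. S is the centroid of triangle LRF ⇒ S = (1/3, 1/3)
2. B lies on line RF with RB:BF = 3:5 ⇒ B = (0, 5/8)
2·[RBS] = 1/8, 2·[LBF] = 5/8
[RBS]:[LBF] = 1/8:5/8 = 1/5

[RBS]:[LBF] = 1/5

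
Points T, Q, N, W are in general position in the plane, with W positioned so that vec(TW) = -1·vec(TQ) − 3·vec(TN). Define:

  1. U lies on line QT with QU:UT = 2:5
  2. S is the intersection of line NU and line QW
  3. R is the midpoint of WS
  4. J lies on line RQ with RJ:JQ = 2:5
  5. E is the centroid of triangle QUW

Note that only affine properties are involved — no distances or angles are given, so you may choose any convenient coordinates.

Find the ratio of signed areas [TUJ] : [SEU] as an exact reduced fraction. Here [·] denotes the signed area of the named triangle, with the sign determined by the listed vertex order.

Assign T = (0, 0), Q = (1, 0), N = (0, 1), W = (-1, -3) — the answer is frame-independent, so this choice is without loss of generality.
1. U lies on line QT with QU:UT = 2:5 ⇒ U = (5/7, 0)
2. S is the intersection of line NU and line QW ⇒ S = (25/29, -6/29)
3. R is the midpoint of WS ⇒ R = (-2/29, -93/58)
4. J lies on line RQ with RJ:JQ = 2:5 ⇒ J = (48/203, -465/406)
5. E is the centroid of triangle QUW ⇒ E = (5/21, -1)
2·[TUJ] = -2325/2842, 2·[SEU] = -50/203
[TUJ]:[SEU] = -2325/2842:-50/203 = 93/28

[TUJ]:[SEU] = 93/28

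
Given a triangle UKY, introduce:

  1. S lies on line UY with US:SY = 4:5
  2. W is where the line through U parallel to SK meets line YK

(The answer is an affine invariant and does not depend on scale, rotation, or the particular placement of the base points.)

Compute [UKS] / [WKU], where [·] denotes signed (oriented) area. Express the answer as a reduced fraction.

[UKS]:[WKU] = 5/9

Choose coordinates U = (0, 0), K = (1, 0), Y = (0, 1).
1. S lies on line UY with US:SY = 4:5 ⇒ S = (0, 4/9)
2. W is where the line through U parallel to SK meets line YK ⇒ W = (9/5, -4/5)
2·[UKS] = 4/9, 2·[WKU] = 4/5
[UKS]:[WKU] = 4/9:4/5 = 5/9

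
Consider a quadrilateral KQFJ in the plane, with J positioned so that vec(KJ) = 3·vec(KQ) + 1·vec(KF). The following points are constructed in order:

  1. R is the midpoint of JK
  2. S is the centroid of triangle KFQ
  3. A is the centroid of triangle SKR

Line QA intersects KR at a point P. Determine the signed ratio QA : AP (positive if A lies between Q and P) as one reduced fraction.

Assign K = (0, 0), Q = (1, 0), F = (0, 1), J = (3, 1) — the answer is frame-independent, so this choice is without loss of generality.
1. R is the midpoint of JK ⇒ R = (3/2, 1/2)
2. S is the centroid of triangle KFQ ⇒ S = (1/3, 1/3)
3. A is the centroid of triangle SKR ⇒ A = (11/18, 5/18)
line QA meets KR at P = (15/22, 5/22)
A = Q + t·(P−Q) with t = 11/9, so QA:AP = 11/9:-2/9

QA:AP = -11/2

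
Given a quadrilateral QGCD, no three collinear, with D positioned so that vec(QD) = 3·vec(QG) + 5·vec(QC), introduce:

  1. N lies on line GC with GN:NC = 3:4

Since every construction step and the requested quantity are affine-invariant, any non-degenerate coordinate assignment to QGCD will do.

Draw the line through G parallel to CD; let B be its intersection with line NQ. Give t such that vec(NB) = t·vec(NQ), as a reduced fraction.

t = -3

Assign Q = (0, 0), G = (1, 0), C = (0, 1), D = (3, 5) — the answer is frame-independent, so this choice is without loss of generality.
1. N lies on line GC with GN:NC = 3:4 ⇒ N = (4/7, 3/7)
through G parallel to CD: direction (3, 4); meets NQ at B = (16/7, 12/7)
B = N + t·(Q−N) with t = -3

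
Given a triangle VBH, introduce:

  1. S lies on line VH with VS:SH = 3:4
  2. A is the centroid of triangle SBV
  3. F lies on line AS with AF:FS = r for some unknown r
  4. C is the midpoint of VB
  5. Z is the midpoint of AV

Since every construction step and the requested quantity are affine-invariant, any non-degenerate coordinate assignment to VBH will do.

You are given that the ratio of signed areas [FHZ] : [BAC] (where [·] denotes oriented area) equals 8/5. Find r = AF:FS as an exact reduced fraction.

Choose coordinates V = (0, 0), B = (1, 0), H = (0, 1).
1. S lies on line VH with VS:SH = 3:4 ⇒ S = (0, 3/7)
2. A is the centroid of triangle SBV ⇒ A = (1/3, 1/7)
3. With AF:FS = r, write λ = r/(r+1) so F = A + λ·(S−A); F is affine-linear in λ
4. C is the midpoint of VB ⇒ C = (1/2, 0)
5. Z is the midpoint of AV ⇒ Z = (1/6, 1/14)
Every point depending on F is an affine combination of F and λ-independent points, so each such coordinate is linear in λ; the λ² term in each signed area is a multiple of (S−A)×(S−A) = 0, so 2·[FHZ] and 2·[BAC] are each linear in λ. Evaluating at λ=0 and λ=1:
  2·[FHZ] = -11/42·λ + 1/6,   2·[BAC] = 1/14
So [FHZ]:[BAC] = (-11/42·λ + 1/6) / (1/14). Setting this equal to 8/5:
  -11/42·λ + 1/6 = 8/5·(1/14)  ⇒  λ = 1/5
Then r = λ/(1−λ) = (1/5)/(4/5) = 1/4. Check: with r = 1/4, F = (4/15, 1/5) and [FHZ]:[BAC] = 8/5 as required.

r = 1/4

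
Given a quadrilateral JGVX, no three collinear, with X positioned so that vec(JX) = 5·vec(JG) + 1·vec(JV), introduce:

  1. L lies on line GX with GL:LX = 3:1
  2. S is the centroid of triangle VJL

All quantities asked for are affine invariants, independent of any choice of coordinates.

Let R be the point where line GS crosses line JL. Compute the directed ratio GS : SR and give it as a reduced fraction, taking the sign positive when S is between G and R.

GS:SR = -25/16

Set J = (0, 0), G = (1, 0), V = (0, 1), X = (5, 1); any affine frame gives the same invariant.
1. L lies on line GX with GL:LX = 3:1 ⇒ L = (4, 3/4)
2. S is the centroid of triangle VJL ⇒ S = (4/3, 7/12)
line GS meets JL at R = (28/25, 21/100)
S = G + t·(R−G) with t = 25/9, so GS:SR = 25/9:-16/9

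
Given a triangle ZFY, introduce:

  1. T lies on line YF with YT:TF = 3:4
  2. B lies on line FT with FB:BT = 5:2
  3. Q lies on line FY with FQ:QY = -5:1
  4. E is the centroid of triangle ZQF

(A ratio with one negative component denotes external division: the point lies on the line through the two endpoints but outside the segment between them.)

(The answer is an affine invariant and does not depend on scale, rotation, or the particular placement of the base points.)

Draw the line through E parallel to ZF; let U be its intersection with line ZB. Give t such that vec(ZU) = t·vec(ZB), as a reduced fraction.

t = 49/48

Work in coordinates with Z = (0, 0), F = (1, 0), Y = (0, 1).
1. T lies on line YF with YT:TF = 3:4 ⇒ T = (3/7, 4/7)
2. B lies on line FT with FB:BT = 5:2 ⇒ B = (29/49, 20/49)
3. Q lies on line FY with FQ:QY = -5:1 ⇒ Q = (-1/4, 5/4)
4. E is the centroid of triangle ZQF ⇒ E = (1/4, 5/12)
through E parallel to ZF: direction (1, 0); meets ZB at U = (29/48, 5/12)
U = Z + t·(B−Z) with t = 49/48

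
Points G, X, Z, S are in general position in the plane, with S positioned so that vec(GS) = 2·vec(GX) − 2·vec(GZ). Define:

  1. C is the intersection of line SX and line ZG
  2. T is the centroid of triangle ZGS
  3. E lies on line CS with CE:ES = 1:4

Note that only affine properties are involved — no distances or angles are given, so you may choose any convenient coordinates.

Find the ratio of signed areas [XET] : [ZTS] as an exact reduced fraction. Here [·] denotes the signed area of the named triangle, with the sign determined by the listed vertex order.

Assign G = (0, 0), X = (1, 0), Z = (0, 1), S = (2, -2) — the answer is frame-independent, so this choice is without loss of generality.
1. C is the intersection of line SX and line ZG ⇒ C = (0, 2)
2. T is the centroid of triangle ZGS ⇒ T = (2/3, -1/3)
3. E lies on line CS with CE:ES = 1:4 ⇒ E = (2/5, 6/5)
2·[XET] = 3/5, 2·[ZTS] = 2/3
[XET]:[ZTS] = 3/5:2/3 = 9/10

[XET]:[ZTS] = 9/10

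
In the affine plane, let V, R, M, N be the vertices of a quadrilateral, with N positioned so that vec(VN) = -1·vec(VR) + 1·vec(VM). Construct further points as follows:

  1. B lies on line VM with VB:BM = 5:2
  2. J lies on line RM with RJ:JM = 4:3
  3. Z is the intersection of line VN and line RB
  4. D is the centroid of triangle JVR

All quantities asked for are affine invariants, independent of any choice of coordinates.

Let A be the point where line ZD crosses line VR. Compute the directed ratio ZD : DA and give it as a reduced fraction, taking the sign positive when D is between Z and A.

ZD:DA = 97/8

Work in coordinates with V = (0, 0), R = (1, 0), M = (0, 1), N = (-1, 1).
1. B lies on line VM with VB:BM = 5:2 ⇒ B = (0, 5/7)
2. J lies on line RM with RJ:JM = 4:3 ⇒ J = (3/7, 4/7)
3. Z is the intersection of line VN and line RB ⇒ Z = (-5/2, 5/2)
4. D is the centroid of triangle JVR ⇒ D = (10/21, 4/21)
line ZD meets VR at A = (70/97, 0)
D = Z + t·(A−Z) with t = 97/105, so ZD:DA = 97/105:8/105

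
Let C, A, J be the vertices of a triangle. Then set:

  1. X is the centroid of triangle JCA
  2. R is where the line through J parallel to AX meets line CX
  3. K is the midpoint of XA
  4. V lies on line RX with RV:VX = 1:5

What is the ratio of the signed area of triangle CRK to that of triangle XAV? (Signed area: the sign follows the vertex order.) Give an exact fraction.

Assign C = (0, 0), A = (1, 0), J = (0, 1) — the answer is frame-independent, so this choice is without loss of generality.
1. X is the centroid of triangle JCA ⇒ X = (1/3, 1/3)
2. R is where the line through J parallel to AX meets line CX ⇒ R = (2/3, 2/3)
3. K is the midpoint of XA ⇒ K = (2/3, 1/6)
4. V lies on line RX with RV:VX = 1:5 ⇒ V = (11/18, 11/18)
2·[CRK] = -1/3, 2·[XAV] = 5/18
[CRK]:[XAV] = -1/3:5/18 = -6/5

[CRK]:[XAV] = -6/5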